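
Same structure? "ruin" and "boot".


Pattern of "ruin": [0, 1, 2, 3]
Pattern of "boot": [0, 1, 1, 2]
Patterns do not match
Same pattern = No


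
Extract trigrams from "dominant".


Word: "dominant" (length 8)
Number of trigrams = 8 - 3 + 1 = 6
  Position 0: "dom"
  Position 1: "omi"
  Position 2: "min"
  Position 3: "ina"
  Position 4: "nan"
  Position 5: "ant"
Trigrams = "dom", "omi", "min", "ina", "nan", "ant"


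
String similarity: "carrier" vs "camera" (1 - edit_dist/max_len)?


Word 1: "carrier" (length 7)
Word 2: "camera" (length 6)
One optimal edit sequence:
  1. keep 'c'
  2. keep 'a'
  3. delete 'r'  (+1)
  4. delete 'r'  (+1)
  5. substitute 'i' -> 'm'  (+1)
  6. keep 'e'
  7. keep 'r'
  8. insert 'a'  (+1)
Edit distance = 4
Max length = max(7, 6) = 7
Similarity = 1 - 4/7
= 0.4286


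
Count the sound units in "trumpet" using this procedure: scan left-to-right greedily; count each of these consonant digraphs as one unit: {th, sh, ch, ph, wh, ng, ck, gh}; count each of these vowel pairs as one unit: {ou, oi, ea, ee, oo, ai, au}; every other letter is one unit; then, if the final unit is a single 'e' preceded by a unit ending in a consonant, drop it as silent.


Word: "trumpet" (7 letters)
Left-to-right scan:
  [1] 't' (letter)
  [2] 'r' (letter)
  [3] 'u' (letter)
  [4] 'm' (letter)
  [5] 'p' (letter)
  [6] 'e' (letter)
  [7] 't' (letter)
Units from scan: 7
Sound units = 7 units


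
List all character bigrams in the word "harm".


Word: "harm" (length 4)
Number of bigrams = 4 - 2 + 1 = 3
  Position 0: "ha"
  Position 1: "ar"
  Position 2: "rm"
Bigrams = "ha", "ar", "rm"


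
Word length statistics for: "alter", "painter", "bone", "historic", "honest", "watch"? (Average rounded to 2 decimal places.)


Lengths: "alter"=5, "painter"=7, "bone"=4, "historic"=8, "honest"=6, "watch"=5
Sum = 35, Count = 6
Average = 35/6 = 5.83
= avg=5.83, min=4, max=8


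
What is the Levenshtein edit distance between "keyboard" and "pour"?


Word 1: "keyboard" (length 8)
Word 2: "pour" (length 4)
One optimal edit sequence (insert/delete/substitute each cost 1):
  1. delete 'k'  (+1)
  2. delete 'e'  (+1)
  3. delete 'y'  (+1)
  4. substitute 'b' -> 'p'  (+1)
  5. keep 'o'
  6. substitute 'a' -> 'u'  (+1)
  7. keep 'r'
  8. delete 'd'  (+1)
Total edit operations: 6
Edit distance = 6


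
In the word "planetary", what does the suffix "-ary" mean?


Suffix: -ary
As in: planetary -> planet + -ary
Meaning = relating to


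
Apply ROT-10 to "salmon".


Word: "salmon"
Shift: 10
Each letter → (letter + shift) mod 26:
  's' (18) + 10 = 2 → 'c'
  'a' (0) + 10 = 10 → 'k'
  'l' (11) + 10 = 21 → 'v'
  'm' (12) + 10 = 22 → 'w'
  'o' (14) + 10 = 24 → 'y'
  'n' (13) + 10 = 23 → 'x'
Result = "ckvwyx"


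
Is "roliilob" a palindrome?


Word: "roliilob"
Reversed: "boliilor"
Forward == Backward? roliilob != boliilor
Palindrome = No


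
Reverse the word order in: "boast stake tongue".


Original: "boast stake tongue"
Words (1..n): boast | stake | tongue
Reversed (n..1): tongue | stake | boast
Result = "tongue stake boast"


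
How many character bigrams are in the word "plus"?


Word: "plus" (length 4)
Number of 2-grams = length - 2 + 1 = 4 - 2 + 1
= 3


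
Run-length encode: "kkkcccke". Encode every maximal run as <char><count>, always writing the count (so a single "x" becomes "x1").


String: "kkkcccke"
Scanning for consecutive runs:
  'k' x 3
  'c' x 3
  'k' x 1
  'e' x 1
RLE = "k3c3k1e1"


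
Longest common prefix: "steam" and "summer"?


Word 1: "steam"
Word 2: "summer"
Comparing from start:
  Pos 0: 's' == 's'
  Pos 1: 't' != 'u' (stop)
LCP = "s" (length 1)


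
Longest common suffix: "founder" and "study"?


Word 1: "founder"
Word 2: "study"
Comparing from end:
  Pos -1: 'r' != 'y' (stop)
LCS = "" (length 0)


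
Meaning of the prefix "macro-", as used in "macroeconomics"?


Prefix: macro-
Example: macroeconomics = macro- + economics
Meaning = large


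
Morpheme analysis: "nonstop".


Word: "nonstop"
Morphemes: non- / stop
Each morpheme carries meaning
= 2 morphemes


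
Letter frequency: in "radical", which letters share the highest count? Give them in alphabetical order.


Word: "radical"
Letter counts:
  'a': 2
  'c': 1
  'd': 1
  'i': 1
  'l': 1
  'r': 1
Maximum count = 2
Most frequent = 'a' (2 times each)


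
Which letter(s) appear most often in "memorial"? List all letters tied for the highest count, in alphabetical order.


Word: "memorial"
Letter counts:
  'a': 1
  'e': 1
  'i': 1
  'l': 1
  'm': 2
  'o': 1
  'r': 1
Maximum count = 2
Most frequent = 'm' (2 times each)


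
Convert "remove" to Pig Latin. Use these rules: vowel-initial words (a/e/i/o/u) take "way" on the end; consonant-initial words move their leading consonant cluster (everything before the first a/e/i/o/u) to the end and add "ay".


Word: "remove"
Starts with consonant(s) → move to end, add 'ay'
Consonant cluster: "r"
Pig Latin = "emoveray"


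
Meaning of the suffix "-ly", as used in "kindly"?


Suffix: -ly
Example: kindly = kind + -ly
Meaning = in a manner


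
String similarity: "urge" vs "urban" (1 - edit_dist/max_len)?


Word 1: "urge" (length 4)
Word 2: "urban" (length 5)
One optimal edit sequence:
  1. keep 'u'
  2. keep 'r'
  3. insert 'b'  (+1)
  4. substitute 'g' -> 'a'  (+1)
  5. substitute 'e' -> 'n'  (+1)
Edit distance = 3
Max length = max(4, 5) = 5
Similarity = 1 - 3/5
= 0.4000


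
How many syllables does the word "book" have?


Word: "book"
Syllable breakdown: book
Counting: 1 part
= 1 syllable


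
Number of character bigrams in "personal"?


Word: "personal" (length 8)
Number of 2-grams = length - 2 + 1 = 8 - 2 + 1
= 7


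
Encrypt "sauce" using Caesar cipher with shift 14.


Word: "sauce"
Shift: 14
Each letter → (letter + shift) mod 26:
  's' (18) + 14 = 6 → 'g'
  'a' (0) + 14 = 14 → 'o'
  'u' (20) + 14 = 8 → 'i'
  'c' (2) + 14 = 16 → 'q'
  'e' (4) + 14 = 18 → 's'
Result = "goiqs"


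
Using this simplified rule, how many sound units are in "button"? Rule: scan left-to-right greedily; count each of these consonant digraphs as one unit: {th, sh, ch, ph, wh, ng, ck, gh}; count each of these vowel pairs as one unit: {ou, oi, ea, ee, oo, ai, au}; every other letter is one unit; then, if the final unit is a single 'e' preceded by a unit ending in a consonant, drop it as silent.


Word: "button" (6 letters)
Left-to-right scan:
  (1) 'b' (letter)
  (2) 'u' (letter)
  (3) 't' (letter)
  (4) 't' (letter)
  (5) 'o' (letter)
  (6) 'n' (letter)
Units from scan: 6
Sound units = 6 units


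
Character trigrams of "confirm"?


Word: "confirm" (length 7)
Number of trigrams = 7 - 3 + 1 = 5
  Position 0: "con"
  Position 1: "onf"
  Position 2: "nfi"
  Position 3: "fir"
  Position 4: "irm"
Trigrams = "con", "onf", "nfi", "fir", "irm"


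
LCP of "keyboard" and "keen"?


Word 1: "keyboard"
Word 2: "keen"
Comparing from start:
  Pos 0: 'k' == 'k'
  Pos 1: 'e' == 'e'
  Pos 2: 'y' != 'e' (stop)
LCP = "ke" (length 2)


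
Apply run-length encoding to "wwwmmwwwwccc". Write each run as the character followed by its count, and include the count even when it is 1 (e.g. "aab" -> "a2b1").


String: "wwwmmwwwwccc"
Scanning for consecutive runs:
  'w' x 3
  'm' x 2
  'w' x 4
  'c' x 3
RLE = "w3m2w4c3"


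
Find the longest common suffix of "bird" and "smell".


Word 1: "bird"
Word 2: "smell"
Comparing from end:
  Pos -1: 'd' != 'l' (stop)
LCS = "" (length 0)


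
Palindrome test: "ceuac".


Word: "ceuac"
Reversed: "cauec"
Forward == Backward? ceuac != cauec
Palindrome = No


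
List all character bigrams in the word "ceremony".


Word: "ceremony" (length 8)
Number of bigrams = 8 - 2 + 1 = 7
  Position 0: "ce"
  Position 1: "er"
  Position 2: "re"
  Position 3: "em"
  Position 4: "mo"
  Position 5: "on"
  Position 6: "ny"
Bigrams = "ce", "er", "re", "em", "mo", "on", "ny"


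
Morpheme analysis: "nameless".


Word: "nameless"
Morphemes: name / -less
Each morpheme carries meaning
= 2 morphemes


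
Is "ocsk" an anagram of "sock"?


Word 1: "sock" → sorted: ckos
Word 2: "ocsk" → sorted: ckos
Same letters? ckos == ckos
Anagram = Yes


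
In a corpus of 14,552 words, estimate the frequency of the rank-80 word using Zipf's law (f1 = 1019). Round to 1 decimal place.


Zipf's law: f(r) = f(1) / r
f(1) = 1019
f(80) = 1019 / 80
= 12.7 occurrences


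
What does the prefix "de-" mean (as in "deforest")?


Prefix: de-
Example: deforest (de- + forest)
Meaning = remove / reverse


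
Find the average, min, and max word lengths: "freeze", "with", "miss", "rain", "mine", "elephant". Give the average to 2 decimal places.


Lengths: "freeze"=6, "with"=4, "miss"=4, "rain"=4, "mine"=4, "elephant"=8
Sum = 30, Count = 6
Average = 30/6 = 5.00
= avg=5.00, min=4, max=8


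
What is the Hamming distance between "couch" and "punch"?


Comparing character by character (same length = 5):
  Pos 0: 'c' vs 'p' !=
  Pos 1: 'o' vs 'u' !=
  Pos 2: 'u' vs 'n' !=
  Pos 3: 'c' vs 'c' =
  Pos 4: 'h' vs 'h' =
Hamming distance = 3


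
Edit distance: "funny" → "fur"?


Word 1: "funny" (length 5)
Word 2: "fur" (length 3)
One optimal edit sequence (insert/delete/substitute each cost 1):
  1. keep 'f'
  2. keep 'u'
  3. delete 'n'  (+1)
  4. delete 'n'  (+1)
  5. substitute 'y' -> 'r'  (+1)
Total edit operations: 3
Edit distance = 3


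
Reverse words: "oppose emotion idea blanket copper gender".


Original: "oppose emotion idea blanket copper gender"
Words (1..n): oppose | emotion | idea | blanket | copper | gender
Reversed (n..1): gender | copper | blanket | idea | emotion | oppose
Result = "gender copper blanket idea emotion oppose"


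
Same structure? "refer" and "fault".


Pattern of "refer": [0, 1, 2, 1, 0]
Pattern of "fault": [0, 1, 2, 3, 4]
Patterns do not match
Same pattern = No


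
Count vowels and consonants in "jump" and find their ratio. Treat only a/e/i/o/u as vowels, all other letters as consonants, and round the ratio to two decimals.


Word: "jump"
Vowels (a,e,i,o,u): 1
Consonants: 3
Ratio = 1/3
= 0.33


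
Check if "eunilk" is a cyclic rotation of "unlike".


Word: "unlike", Candidate: "eunilk"
Method: check if candidate is substring of word+word
"unlikeunlike" contains "eunilk"? No
Is rotation = No


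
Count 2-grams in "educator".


Word: "educator" (length 8)
Number of 2-grams = length - 2 + 1 = 8 - 2 + 1
= 7


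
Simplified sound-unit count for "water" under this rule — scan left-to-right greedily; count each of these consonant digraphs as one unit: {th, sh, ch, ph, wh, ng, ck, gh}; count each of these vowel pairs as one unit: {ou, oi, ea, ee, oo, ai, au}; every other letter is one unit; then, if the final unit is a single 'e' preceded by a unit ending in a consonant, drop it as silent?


Word: "water" (5 letters)
Left-to-right scan:
  (1) 'w' (letter)
  (2) 'a' (letter)
  (3) 't' (letter)
  (4) 'e' (letter)
  (5) 'r' (letter)
Units from scan: 5
Sound units = 5 units


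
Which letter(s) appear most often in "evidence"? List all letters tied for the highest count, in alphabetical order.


Word: "evidence"
Letter counts:
  'c': 1
  'd': 1
  'e': 3
  'i': 1
  'n': 1
  'v': 1
Maximum count = 3
Most frequent = 'e' (3 times each)


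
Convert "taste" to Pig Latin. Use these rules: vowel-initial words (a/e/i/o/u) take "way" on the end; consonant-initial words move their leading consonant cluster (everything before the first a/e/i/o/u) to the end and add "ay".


Word: "taste"
Starts with consonant(s) → move to end, add 'ay'
Consonant cluster: "t"
Pig Latin = "astetay"


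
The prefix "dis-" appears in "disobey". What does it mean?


Prefix: dis-
Example: disobey = dis- + obey
Meaning = not / opposite


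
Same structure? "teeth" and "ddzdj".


Pattern of "teeth": [0, 1, 1, 0, 2]
Pattern of "ddzdj": [0, 0, 1, 0, 2]
Patterns do not match
Same pattern = No


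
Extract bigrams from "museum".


Word: "museum" (length 6)
Number of bigrams = 6 - 2 + 1 = 5
  Position 0: "mu"
  Position 1: "us"
  Position 2: "se"
  Position 3: "eu"
  Position 4: "um"
Bigrams = "mu", "us", "se", "eu", "um"


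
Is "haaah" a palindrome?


Word: "haaah"
Reversed: "haaah"
Forward == Backward? haaah == haaah
Palindrome = Yes


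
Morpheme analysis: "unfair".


Word: "unfair"
Morphemes: un- / fair
Each morpheme carries meaning
= 2 morphemes


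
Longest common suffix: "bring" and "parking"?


Word 1: "bring"
Word 2: "parking"
Comparing from end:
  Pos -1: 'g' == 'g'
  Pos -2: 'n' == 'n'
  Pos -3: 'i' == 'i'
  Pos -4: 'r' != 'k' (stop)
LCS = "ing" (length 3)


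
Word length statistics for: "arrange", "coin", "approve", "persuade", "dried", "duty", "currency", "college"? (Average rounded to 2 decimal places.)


Lengths: "arrange"=7, "coin"=4, "approve"=7, "persuade"=8, "dried"=5, "duty"=4, "currency"=8, "college"=7
Sum = 50, Count = 8
Average = 50/8 = 6.25
= avg=6.25, min=4, max=8


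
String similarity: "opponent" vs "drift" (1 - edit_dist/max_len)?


Word 1: "opponent" (length 8)
Word 2: "drift" (length 5)
One optimal edit sequence:
  1. delete 'o'  (+1)
  2. delete 'p'  (+1)
  3. delete 'p'  (+1)
  4. substitute 'o' -> 'd'  (+1)
  5. substitute 'n' -> 'r'  (+1)
  6. substitute 'e' -> 'i'  (+1)
  7. substitute 'n' -> 'f'  (+1)
  8. keep 't'
Edit distance = 7
Max length = max(8, 5) = 8
Similarity = 1 - 7/8
= 0.1250


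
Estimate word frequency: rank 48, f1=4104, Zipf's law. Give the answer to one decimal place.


Zipf's law: f(r) = f(1) / r
f(1) = 4104
f(48) = 4104 / 48
= 85.5 occurrences


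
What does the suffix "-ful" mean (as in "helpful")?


Suffix: -ful
Example: helpful = help + -ful
Meaning = full of


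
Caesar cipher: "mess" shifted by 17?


Word: "mess"
Shift: 17
Each letter → (letter + shift) mod 26:
  'm' (12) + 17 = 3 → 'd'
  'e' (4) + 17 = 21 → 'v'
  's' (18) + 17 = 9 → 'j'
  's' (18) + 17 = 9 → 'j'
Result = "dvjj"


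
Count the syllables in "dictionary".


Word: "dictionary"
Syllable breakdown: dic / tion / ar / y
Counting: 4 parts
= 4 syllables


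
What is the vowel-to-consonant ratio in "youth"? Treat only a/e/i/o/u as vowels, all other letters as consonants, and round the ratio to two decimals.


Word: "youth"
Vowels (a,e,i,o,u): 2
Consonants: 3
Ratio = 2/3
= 0.67


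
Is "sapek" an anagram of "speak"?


Word 1: "speak" → sorted: aekps
Word 2: "sapek" → sorted: aekps
Same letters? aekps == aekps
Anagram = Yes


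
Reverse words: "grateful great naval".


Original: "grateful great naval"
Words (1..n): grateful | great | naval
Reversed (n..1): naval | great | grateful
Result = "naval great grateful"


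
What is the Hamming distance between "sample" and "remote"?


Comparing character by character (same length = 6):
  Pos 0: 's' vs 'r' !=
  Pos 1: 'a' vs 'e' !=
  Pos 2: 'm' vs 'm' =
  Pos 3: 'p' vs 'o' !=
  Pos 4: 'l' vs 't' !=
  Pos 5: 'e' vs 'e' =
Hamming distance = 4


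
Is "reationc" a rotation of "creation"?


Word: "creation", Candidate: "reationc"
Method: check if candidate is substring of word+word
"creationcreation" contains "reationc"? Yes
Is rotation = Yes


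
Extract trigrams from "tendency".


Word: "tendency" (length 8)
Number of trigrams = 8 - 3 + 1 = 6
  Position 0: "ten"
  Position 1: "end"
  Position 2: "nde"
  Position 3: "den"
  Position 4: "enc"
  Position 5: "ncy"
Trigrams = "ten", "end", "nde", "den", "enc", "ncy"


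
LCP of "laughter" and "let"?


Word 1: "laughter"
Word 2: "let"
Comparing from start:
  Pos 0: 'l' == 'l'
  Pos 1: 'a' != 'e' (stop)
LCP = "l" (length 1)


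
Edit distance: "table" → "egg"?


Word 1: "table" (length 5)
Word 2: "egg" (length 3)
One optimal edit sequence (insert/delete/substitute each cost 1):
  1. delete 't'  (+1)
  2. delete 'a'  (+1)
  3. substitute 'b' -> 'e'  (+1)
  4. substitute 'l' -> 'g'  (+1)
  5. substitute 'e' -> 'g'  (+1)
Total edit operations: 5
Edit distance = 5


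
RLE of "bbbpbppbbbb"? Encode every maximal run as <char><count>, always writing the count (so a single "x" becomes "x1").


String: "bbbpbppbbbb"
Scanning for consecutive runs:
  'b' x 3
  'p' x 1
  'b' x 1
  'p' x 2
  'b' x 4
RLE = "b3p1b1p2b4"


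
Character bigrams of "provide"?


Word: "provide" (length 7)
Number of bigrams = 7 - 2 + 1 = 6
  Position 0: "pr"
  Position 1: "ro"
  Position 2: "ov"
  Position 3: "vi"
  Position 4: "id"
  Position 5: "de"
Bigrams = "pr", "ro", "ov", "vi", "id", "de"


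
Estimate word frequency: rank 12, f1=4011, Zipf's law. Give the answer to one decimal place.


Zipf's law: f(r) = f(1) / r
f(1) = 4011
f(12) = 4011 / 12
= 334.3 occurrences


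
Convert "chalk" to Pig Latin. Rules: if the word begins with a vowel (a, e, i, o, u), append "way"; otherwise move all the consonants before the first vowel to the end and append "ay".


Word: "chalk"
Starts with consonant(s) → move to end, add 'ay'
Consonant cluster: "ch"
Pig Latin = "alkchay"


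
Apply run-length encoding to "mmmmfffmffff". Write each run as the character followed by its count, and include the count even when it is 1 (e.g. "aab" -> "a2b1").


String: "mmmmfffmffff"
Scanning for consecutive runs:
  'm' x 4
  'f' x 3
  'm' x 1
  'f' x 4
RLE = "m4f3m1f4"


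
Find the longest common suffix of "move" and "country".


Word 1: "move"
Word 2: "country"
Comparing from end:
  Pos -1: 'e' != 'y' (stop)
LCS = "" (length 0)


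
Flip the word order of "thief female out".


Original: "thief female out"
Words (1..n): thief | female | out
Reversed (n..1): out | female | thief
Result = "out female thief"


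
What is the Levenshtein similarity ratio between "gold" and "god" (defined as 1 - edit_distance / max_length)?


Word 1: "gold" (length 4)
Word 2: "god" (length 3)
One optimal edit sequence:
  1. keep 'g'
  2. keep 'o'
  3. delete 'l'  (+1)
  4. keep 'd'
Edit distance = 1
Max length = max(4, 3) = 4
Similarity = 1 - 1/4
= 0.7500


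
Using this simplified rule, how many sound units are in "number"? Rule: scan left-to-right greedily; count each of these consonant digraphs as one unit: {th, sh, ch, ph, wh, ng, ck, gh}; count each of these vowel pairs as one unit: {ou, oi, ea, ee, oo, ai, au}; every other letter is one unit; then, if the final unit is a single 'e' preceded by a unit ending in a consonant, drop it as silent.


Word: "number" (6 letters)
Left-to-right scan:
  (1) 'n' (letter)
  (2) 'u' (letter)
  (3) 'm' (letter)
  (4) 'b' (letter)
  (5) 'e' (letter)
  (6) 'r' (letter)
Units from scan: 6
Sound units = 6 units


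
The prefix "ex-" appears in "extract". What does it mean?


Prefix: ex-
Example: extract = ex- + tract
Meaning = out / former


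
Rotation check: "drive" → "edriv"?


Word: "drive", Candidate: "edriv"
Method: check if candidate is substring of word+word
"drivedrive" contains "edriv"? Yes
Is rotation = Yes


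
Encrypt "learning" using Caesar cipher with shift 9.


Word: "learning"
Shift: 9
Each letter → (letter + shift) mod 26:
  'l' (11) + 9 = 20 → 'u'
  'e' (4) + 9 = 13 → 'n'
  'a' (0) + 9 = 9 → 'j'
  'r' (17) + 9 = 0 → 'a'
  'n' (13) + 9 = 22 → 'w'
  'i' (8) + 9 = 17 → 'r'
  'n' (13) + 9 = 22 → 'w'
  'g' (6) + 9 = 15 → 'p'
Result = "unjawrwp"


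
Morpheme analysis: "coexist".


Word: "coexist"
Morphemes: co- + exist
Each morpheme carries meaning
= 2 morphemes


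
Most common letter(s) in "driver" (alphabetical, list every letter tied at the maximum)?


Word: "driver"
Letter counts:
  'd': 1
  'e': 1
  'i': 1
  'r': 2
  'v': 1
Maximum count = 2
Most frequent = 'r' (2 times each)


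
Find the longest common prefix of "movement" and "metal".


Word 1: "movement"
Word 2: "metal"
Comparing from start:
  Pos 0: 'm' == 'm'
  Pos 1: 'o' != 'e' (stop)
LCP = "m" (length 1)


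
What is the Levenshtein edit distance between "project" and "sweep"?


Word 1: "project" (length 7)
Word 2: "sweep" (length 5)
One optimal edit sequence (insert/delete/substitute each cost 1):
  1. delete 'p'  (+1)
  2. delete 'r'  (+1)
  3. substitute 'o' -> 's'  (+1)
  4. substitute 'j' -> 'w'  (+1)
  5. keep 'e'
  6. substitute 'c' -> 'e'  (+1)
  7. substitute 't' -> 'p'  (+1)
Total edit operations: 6
Edit distance = 6


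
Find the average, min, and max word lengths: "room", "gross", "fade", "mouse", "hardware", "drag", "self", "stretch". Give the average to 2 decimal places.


Lengths: "room"=4, "gross"=5, "fade"=4, "mouse"=5, "hardware"=8, "drag"=4, "self"=4, "stretch"=7
Sum = 41, Count = 8
Average = 41/8 = 5.13
= avg=5.13, min=4, max=8


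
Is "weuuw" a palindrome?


Word: "weuuw"
Reversed: "wuuew"
Forward == Backward? weuuw != wuuew
Palindrome = No


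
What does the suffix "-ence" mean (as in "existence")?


Suffix: -ence
As in: existence -> exist + -ence
Meaning = state of


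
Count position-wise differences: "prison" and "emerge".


Comparing character by character (same length = 6):
  Pos 0: 'p' vs 'e' !=
  Pos 1: 'r' vs 'm' !=
  Pos 2: 'i' vs 'e' !=
  Pos 3: 's' vs 'r' !=
  Pos 4: 'o' vs 'g' !=
  Pos 5: 'n' vs 'e' !=
Hamming distance = 6


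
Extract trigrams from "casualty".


Word: "casualty" (length 8)
Number of trigrams = 8 - 3 + 1 = 6
  Position 0: "cas"
  Position 1: "asu"
  Position 2: "sua"
  Position 3: "ual"
  Position 4: "alt"
  Position 5: "lty"
Trigrams = "cas", "asu", "sua", "ual", "alt", "lty"


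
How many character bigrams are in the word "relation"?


Word: "relation" (length 8)
Number of 2-grams = length - 2 + 1 = 8 - 2 + 1
= 7


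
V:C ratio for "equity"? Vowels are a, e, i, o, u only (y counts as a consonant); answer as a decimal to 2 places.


Word: "equity"
Vowels (a,e,i,o,u): 3
Consonants: 3
Ratio = 3/3
= 1.00


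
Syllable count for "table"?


Word: "table"
Syllable breakdown: ta / ble
Counting: 2 parts
= 2 syllables


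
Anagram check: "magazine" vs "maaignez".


Word 1: "magazine" → sorted: aaegimnz
Word 2: "maaignez" → sorted: aaegimnz
Same letters? aaegimnz == aaegimnz
Anagram = Yes


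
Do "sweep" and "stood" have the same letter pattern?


Pattern of "sweep": [0, 1, 2, 2, 3]
Pattern of "stood": [0, 1, 2, 2, 3]
Patterns match
Same pattern = Yes


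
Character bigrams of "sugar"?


Word: "sugar" (length 5)
Number of bigrams = 5 - 2 + 1 = 4
  Position 0: "su"
  Position 1: "ug"
  Position 2: "ga"
  Position 3: "ar"
Bigrams = "su", "ug", "ga", "ar"


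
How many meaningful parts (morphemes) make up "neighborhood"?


Word: "neighborhood"
Morphemes: neighbor + -hood
Each morpheme carries meaning
= 2 morphemes


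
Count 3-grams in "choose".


Word: "choose" (length 6)
Number of 3-grams = length - 3 + 1 = 6 - 3 + 1
= 4


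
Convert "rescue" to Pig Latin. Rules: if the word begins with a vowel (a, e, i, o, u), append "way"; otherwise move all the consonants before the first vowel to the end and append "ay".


Word: "rescue"
Starts with consonant(s) → move to end, add 'ay'
Consonant cluster: "r"
Pig Latin = "escueray"


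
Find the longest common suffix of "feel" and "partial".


Word 1: "feel"
Word 2: "partial"
Comparing from end:
  Pos -1: 'l' == 'l'
  Pos -2: 'e' != 'a' (stop)
LCS = "l" (length 1)


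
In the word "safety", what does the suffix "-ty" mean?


Suffix: -ty
As in: safety -> safe + -ty
Meaning = quality of


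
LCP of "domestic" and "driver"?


Word 1: "domestic"
Word 2: "driver"
Comparing from start:
  Pos 0: 'd' == 'd'
  Pos 1: 'o' != 'r' (stop)
LCP = "d" (length 1)


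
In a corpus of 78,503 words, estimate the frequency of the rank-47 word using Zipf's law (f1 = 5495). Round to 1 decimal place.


Zipf's law: f(r) = f(1) / r
f(1) = 5495
f(47) = 5495 / 47
= 116.9 occurrences


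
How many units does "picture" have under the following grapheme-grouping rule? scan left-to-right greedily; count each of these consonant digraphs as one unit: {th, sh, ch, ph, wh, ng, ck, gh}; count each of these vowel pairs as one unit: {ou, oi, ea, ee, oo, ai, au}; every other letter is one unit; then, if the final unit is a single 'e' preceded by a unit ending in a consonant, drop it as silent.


Word: "picture" (7 letters)
Left-to-right scan:
  1. 'p' (letter)
  2. 'i' (letter)
  3. 'c' (letter)
  4. 't' (letter)
  5. 'u' (letter)
  6. 'r' (letter)
  7. 'e' (letter)
Units from scan: 7
Final unit is 'e' after a consonant -> drop as silent (-1)
Sound units = 6 units


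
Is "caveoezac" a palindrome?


Word: "caveoezac"
Reversed: "cazeoevac"
Forward == Backward? caveoezac != cazeoevac
Palindrome = No


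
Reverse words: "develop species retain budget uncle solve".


Original: "develop species retain budget uncle solve"
Words (1..n): develop | species | retain | budget | uncle | solve
Reversed (n..1): solve | uncle | budget | retain | species | develop
Result = "solve uncle budget retain species develop"


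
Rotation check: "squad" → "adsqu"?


Word: "squad", Candidate: "adsqu"
Method: check if candidate is substring of word+word
"squadsquad" contains "adsqu"? Yes
Is rotation = Yes


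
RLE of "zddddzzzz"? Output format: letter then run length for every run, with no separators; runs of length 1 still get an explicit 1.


String: "zddddzzzz"
Scanning for consecutive runs:
  'z' x 1
  'd' x 4
  'z' x 4
RLE = "z1d4z4"


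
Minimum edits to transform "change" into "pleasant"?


Word 1: "change" (length 6)
Word 2: "pleasant" (length 8)
One optimal edit sequence (insert/delete/substitute each cost 1):
  1. insert 'p'  (+1)
  2. substitute 'c' -> 'l'  (+1)
  3. substitute 'h' -> 'e'  (+1)
  4. keep 'a'
  5. insert 's'  (+1)
  6. substitute 'n' -> 'a'  (+1)
  7. substitute 'g' -> 'n'  (+1)
  8. substitute 'e' -> 't'  (+1)
Total edit operations: 7
Edit distance = 7


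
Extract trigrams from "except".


Word: "except" (length 6)
Number of trigrams = 6 - 3 + 1 = 4
  Position 0: "exc"
  Position 1: "xce"
  Position 2: "cep"
  Position 3: "ept"
Trigrams = "exc", "xce", "cep", "ept"


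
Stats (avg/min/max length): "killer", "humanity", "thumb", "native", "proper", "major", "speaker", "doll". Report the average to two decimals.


Lengths: "killer"=6, "humanity"=8, "thumb"=5, "native"=6, "proper"=6, "major"=5, "speaker"=7, "doll"=4
Sum = 47, Count = 8
Average = 47/8 = 5.88
= avg=5.88, min=4, max=8


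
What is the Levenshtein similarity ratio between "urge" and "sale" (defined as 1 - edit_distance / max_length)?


Word 1: "urge" (length 4)
Word 2: "sale" (length 4)
One optimal edit sequence:
  1. substitute 'u' -> 's'  (+1)
  2. substitute 'r' -> 'a'  (+1)
  3. substitute 'g' -> 'l'  (+1)
  4. keep 'e'
Edit distance = 3
Max length = max(4, 4) = 4
Similarity = 1 - 3/4
= 0.2500


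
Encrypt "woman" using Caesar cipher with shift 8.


Word: "woman"
Shift: 8
Each letter → (letter + shift) mod 26:
  'w' (22) + 8 = 4 → 'e'
  'o' (14) + 8 = 22 → 'w'
  'm' (12) + 8 = 20 → 'u'
  'a' (0) + 8 = 8 → 'i'
  'n' (13) + 8 = 21 → 'v'
Result = "ewuiv"


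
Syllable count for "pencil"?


Word: "pencil"
Syllable breakdown: pen | cil
Counting: 2 parts
= 2 syllables


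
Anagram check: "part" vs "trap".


Word 1: "part" → sorted: aprt
Word 2: "trap" → sorted: aprt
Same letters? aprt == aprt
Anagram = Yes


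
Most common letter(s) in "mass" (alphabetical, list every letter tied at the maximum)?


Word: "mass"
Letter counts:
  'a': 1
  'm': 1
  's': 2
Maximum count = 2
Most frequent = 's' (2 times each)


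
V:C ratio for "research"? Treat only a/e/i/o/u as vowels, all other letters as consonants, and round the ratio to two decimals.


Word: "research"
Vowels (a,e,i,o,u): 3
Consonants: 5
Ratio = 3/5
= 0.60


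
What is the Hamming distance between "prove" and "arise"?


Comparing character by character (same length = 5):
  Pos 0: 'p' vs 'a' !=
  Pos 1: 'r' vs 'r' =
  Pos 2: 'o' vs 'i' !=
  Pos 3: 'v' vs 's' !=
  Pos 4: 'e' vs 'e' =
Hamming distance = 3


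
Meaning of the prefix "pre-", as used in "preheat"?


Prefix: pre-
As in: preheat -> pre- + heat
Meaning = before


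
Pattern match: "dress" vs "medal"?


Pattern of "dress": [0, 1, 2, 3, 3]
Pattern of "medal": [0, 1, 2, 3, 4]
Patterns do not match
Same pattern = No


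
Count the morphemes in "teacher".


Word: "teacher"
Morphemes: teach / -er
Each morpheme carries meaning
= 2 morphemes


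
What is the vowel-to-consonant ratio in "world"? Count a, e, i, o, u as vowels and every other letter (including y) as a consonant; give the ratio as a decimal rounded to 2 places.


Word: "world"
Vowels (a,e,i,o,u): 1
Consonants: 4
Ratio = 1/4
= 0.25


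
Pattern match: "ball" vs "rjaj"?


Pattern of "ball": [0, 1, 2, 2]
Pattern of "rjaj": [0, 1, 2, 1]
Patterns do not match
Same pattern = No


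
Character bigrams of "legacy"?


Word: "legacy" (length 6)
Number of bigrams = 6 - 2 + 1 = 5
  Position 0: "le"
  Position 1: "eg"
  Position 2: "ga"
  Position 3: "ac"
  Position 4: "cy"
Bigrams = "le", "eg", "ga", "ac", "cy"


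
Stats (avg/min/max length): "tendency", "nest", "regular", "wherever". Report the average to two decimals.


Lengths: "tendency"=8, "nest"=4, "regular"=7, "wherever"=8
Sum = 27, Count = 4
Average = 27/4 = 6.75
= avg=6.75, min=4, max=8


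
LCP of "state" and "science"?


Word 1: "state"
Word 2: "science"
Comparing from start:
  Pos 0: 's' == 's'
  Pos 1: 't' != 'c' (stop)
LCP = "s" (length 1)


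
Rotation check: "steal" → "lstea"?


Word: "steal", Candidate: "lstea"
Method: check if candidate is substring of word+word
"stealsteal" contains "lstea"? Yes
Is rotation = Yes


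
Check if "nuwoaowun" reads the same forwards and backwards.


Word: "nuwoaowun"
Reversed: "nuwoaowun"
Forward == Backward? nuwoaowun == nuwoaowun
Palindrome = Yes


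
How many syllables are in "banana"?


Word: "banana"
Syllable breakdown: ba · na · na
Counting: 3 parts
= 3 syllables


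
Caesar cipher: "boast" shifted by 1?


Word: "boast"
Shift: 1
Each letter → (letter + shift) mod 26:
  'b' (1) + 1 = 2 → 'c'
  'o' (14) + 1 = 15 → 'p'
  'a' (0) + 1 = 1 → 'b'
  's' (18) + 1 = 19 → 't'
  't' (19) + 1 = 20 → 'u'
Result = "cpbtu"


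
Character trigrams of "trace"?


Word: "trace" (length 5)
Number of trigrams = 5 - 3 + 1 = 3
  Position 0: "tra"
  Position 1: "rac"
  Position 2: "ace"
Trigrams = "tra", "rac", "ace"


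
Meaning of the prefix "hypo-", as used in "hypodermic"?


Prefix: hypo-
As in: hypodermic -> hypo- + dermic
Meaning = under / below normal


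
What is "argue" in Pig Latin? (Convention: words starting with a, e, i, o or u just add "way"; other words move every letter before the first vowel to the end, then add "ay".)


Word: "argue"
Starts with vowel → add 'way'
Pig Latin = "argueway"


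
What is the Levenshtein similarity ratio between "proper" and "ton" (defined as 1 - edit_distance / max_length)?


Word 1: "proper" (length 6)
Word 2: "ton" (length 3)
One optimal edit sequence:
  1. delete 'p'  (+1)
  2. substitute 'r' -> 't'  (+1)
  3. keep 'o'
  4. delete 'p'  (+1)
  5. delete 'e'  (+1)
  6. substitute 'r' -> 'n'  (+1)
Edit distance = 5
Max length = max(6, 3) = 6
Similarity = 1 - 5/6
= 0.1667


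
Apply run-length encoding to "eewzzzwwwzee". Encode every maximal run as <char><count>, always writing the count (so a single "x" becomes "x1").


String: "eewzzzwwwzee"
Scanning for consecutive runs:
  'e' x 2
  'w' x 1
  'z' x 3
  'w' x 3
  'z' x 1
  'e' x 2
RLE = "e2w1z3w3z1e2"


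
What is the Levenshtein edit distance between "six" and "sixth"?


Word 1: "six" (length 3)
Word 2: "sixth" (length 5)
One optimal edit sequence (insert/delete/substitute each cost 1):
  1. keep 's'
  2. keep 'i'
  3. keep 'x'
  4. insert 't'  (+1)
  5. insert 'h'  (+1)
Total edit operations: 2
Edit distance = 2


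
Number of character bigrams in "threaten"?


Word: "threaten" (length 8)
Number of 2-grams = length - 2 + 1 = 8 - 2 + 1
= 7


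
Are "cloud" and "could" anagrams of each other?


Word 1: "cloud" → sorted: cdlou
Word 2: "could" → sorted: cdlou
Same letters? cdlou == cdlou
Anagram = Yes


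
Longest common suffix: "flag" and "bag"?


Word 1: "flag"
Word 2: "bag"
Comparing from end:
  Pos -1: 'g' == 'g'
  Pos -2: 'a' == 'a'
  Pos -3: 'l' != 'b' (stop)
LCS = "ag" (length 2)


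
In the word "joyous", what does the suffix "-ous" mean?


Suffix: -ous
Example: joyous (joy + -ous)
Meaning = having quality of


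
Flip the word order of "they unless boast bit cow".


Original: "they unless boast bit cow"
Words (1..n): they | unless | boast | bit | cow
Reversed (n..1): cow | bit | boast | unless | they
Result = "cow bit boast unless they"


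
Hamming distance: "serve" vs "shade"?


Comparing character by character (same length = 5):
  Pos 0: 's' vs 's' =
  Pos 1: 'e' vs 'h' !=
  Pos 2: 'r' vs 'a' !=
  Pos 3: 'v' vs 'd' !=
  Pos 4: 'e' vs 'e' =
Hamming distance = 3


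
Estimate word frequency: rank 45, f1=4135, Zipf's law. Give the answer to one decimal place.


Zipf's law: f(r) = f(1) / r
f(1) = 4135
f(45) = 4135 / 45
= 91.9 occurrences


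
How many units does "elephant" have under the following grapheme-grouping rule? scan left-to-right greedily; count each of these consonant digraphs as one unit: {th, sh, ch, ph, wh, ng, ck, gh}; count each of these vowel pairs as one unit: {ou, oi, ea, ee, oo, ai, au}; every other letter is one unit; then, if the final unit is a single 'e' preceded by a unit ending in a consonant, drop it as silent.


Word: "elephant" (8 letters)
Left-to-right scan:
  1. 'e' (letter)
  2. 'l' (letter)
  3. 'e' (letter)
  4. 'ph' (digraph)
  5. 'a' (letter)
  6. 'n' (letter)
  7. 't' (letter)
Units from scan: 7
Sound units = 7 units


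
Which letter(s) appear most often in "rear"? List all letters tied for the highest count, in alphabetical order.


Word: "rear"
Letter counts:
  'a': 1
  'e': 1
  'r': 2
Maximum count = 2
Most frequent = 'r' (2 times each)


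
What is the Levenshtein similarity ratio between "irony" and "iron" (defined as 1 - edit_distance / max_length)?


Word 1: "irony" (length 5)
Word 2: "iron" (length 4)
One optimal edit sequence:
  1. keep 'i'
  2. keep 'r'
  3. keep 'o'
  4. keep 'n'
  5. delete 'y'  (+1)
Edit distance = 1
Max length = max(5, 4) = 5
Similarity = 1 - 1/5
= 0.8000


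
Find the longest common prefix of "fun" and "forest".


Word 1: "fun"
Word 2: "forest"
Comparing from start:
  Pos 0: 'f' == 'f'
  Pos 1: 'u' != 'o' (stop)
LCP = "f" (length 1)


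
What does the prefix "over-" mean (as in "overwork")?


Prefix: over-
As in: overwork -> over- + work
Meaning = excessive


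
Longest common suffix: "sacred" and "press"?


Word 1: "sacred"
Word 2: "press"
Comparing from end:
  Pos -1: 'd' != 's' (stop)
LCS = "" (length 0)


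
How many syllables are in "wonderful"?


Word: "wonderful"
Syllable breakdown: won / der / ful
Counting: 3 parts
= 3 syllables


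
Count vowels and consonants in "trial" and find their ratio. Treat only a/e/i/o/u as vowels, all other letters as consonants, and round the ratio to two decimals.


Word: "trial"
Vowels (a,e,i,o,u): 2
Consonants: 3
Ratio = 2/3
= 0.67


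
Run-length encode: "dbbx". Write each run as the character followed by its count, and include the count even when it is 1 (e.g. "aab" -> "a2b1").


String: "dbbx"
Scanning for consecutive runs:
  'd' x 1
  'b' x 2
  'x' x 1
RLE = "d1b2x1"


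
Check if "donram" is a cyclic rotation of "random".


Word: "random", Candidate: "donram"
Method: check if candidate is substring of word+word
"randomrandom" contains "donram"? No
Is rotation = No


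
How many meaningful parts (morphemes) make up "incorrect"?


Word: "incorrect"
Morphemes: in- + correct
Each morpheme carries meaning
= 2 morphemes


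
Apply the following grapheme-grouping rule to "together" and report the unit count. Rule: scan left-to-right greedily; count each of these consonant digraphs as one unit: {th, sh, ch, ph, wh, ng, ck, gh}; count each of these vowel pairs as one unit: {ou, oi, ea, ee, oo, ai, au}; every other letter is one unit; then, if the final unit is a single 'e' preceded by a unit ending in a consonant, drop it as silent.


Word: "together" (8 letters)
Left-to-right scan:
  [1] 't' (letter)
  [2] 'o' (letter)
  [3] 'g' (letter)
  [4] 'e' (letter)
  [5] 'th' (digraph)
  [6] 'e' (letter)
  [7] 'r' (letter)
Units from scan: 7
Sound units = 7 units


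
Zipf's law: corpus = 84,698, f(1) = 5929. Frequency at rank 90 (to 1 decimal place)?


Zipf's law: f(r) = f(1) / r
f(1) = 5929
f(90) = 5929 / 90
= 65.9 occurrences


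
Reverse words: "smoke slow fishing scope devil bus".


Original: "smoke slow fishing scope devil bus"
Words (1..n): smoke | slow | fishing | scope | devil | bus
Reversed (n..1): bus | devil | scope | fishing | slow | smoke
Result = "bus devil scope fishing slow smoke"


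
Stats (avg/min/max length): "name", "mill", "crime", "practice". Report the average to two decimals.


Lengths: "name"=4, "mill"=4, "crime"=5, "practice"=8
Sum = 21, Count = 4
Average = 21/4 = 5.25
= avg=5.25, min=4, max=8


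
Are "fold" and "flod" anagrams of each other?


Word 1: "fold" → sorted: dflo
Word 2: "flod" → sorted: dflo
Same letters? dflo == dflo
Anagram = Yes


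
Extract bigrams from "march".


Word: "march" (length 5)
Number of bigrams = 5 - 2 + 1 = 4
  Position 0: "ma"
  Position 1: "ar"
  Position 2: "rc"
  Position 3: "ch"
Bigrams = "ma", "ar", "rc", "ch"


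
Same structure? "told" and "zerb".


Pattern of "told": [0, 1, 2, 3]
Pattern of "zerb": [0, 1, 2, 3]
Patterns match
Same pattern = Yes


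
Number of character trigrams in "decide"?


Word: "decide" (length 6)
Number of 3-grams = length - 3 + 1 = 6 - 3 + 1
= 4


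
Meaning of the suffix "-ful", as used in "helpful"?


Suffix: -ful
As in: helpful -> help + -ful
Meaning = full of


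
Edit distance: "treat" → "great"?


Word 1: "treat" (length 5)
Word 2: "great" (length 5)
One optimal edit sequence (insert/delete/substitute each cost 1):
  1. substitute 't' -> 'g'  (+1)
  2. keep 'r'
  3. keep 'e'
  4. keep 'a'
  5. keep 't'
Total edit operations: 1
Edit distance = 1


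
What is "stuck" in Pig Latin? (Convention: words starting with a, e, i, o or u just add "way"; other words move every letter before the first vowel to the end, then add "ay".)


Word: "stuck"
Starts with consonant(s) → move to end, add 'ay'
Consonant cluster: "st"
Pig Latin = "uckstay"


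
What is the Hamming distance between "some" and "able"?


Comparing character by character (same length = 4):
  Pos 0: 's' vs 'a' !=
  Pos 1: 'o' vs 'b' !=
  Pos 2: 'm' vs 'l' !=
  Pos 3: 'e' vs 'e' =
Hamming distance = 3


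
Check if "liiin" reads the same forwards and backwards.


Word: "liiin"
Reversed: "niiil"
Forward == Backward? liiin != niiil
Palindrome = No


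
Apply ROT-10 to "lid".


Word: "lid"
Shift: 10
Each letter → (letter + shift) mod 26:
  'l' (11) + 10 = 21 → 'v'
  'i' (8) + 10 = 18 → 's'
  'd' (3) + 10 = 13 → 'n'
Result = "vsn"


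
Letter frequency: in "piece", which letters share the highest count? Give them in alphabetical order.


Word: "piece"
Letter counts:
  'c': 1
  'e': 2
  'i': 1
  'p': 1
Maximum count = 2
Most frequent = 'e' (2 times each)


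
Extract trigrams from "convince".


Word: "convince" (length 8)
Number of trigrams = 8 - 3 + 1 = 6
  Position 0: "con"
  Position 1: "onv"
  Position 2: "nvi"
  Position 3: "vin"
  Position 4: "inc"
  Position 5: "nce"
Trigrams = "con", "onv", "nvi", "vin", "inc", "nce"
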